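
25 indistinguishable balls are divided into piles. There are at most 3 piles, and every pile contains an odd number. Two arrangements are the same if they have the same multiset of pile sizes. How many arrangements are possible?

17

They are:
25
23,1,1
21,3,1
19,5,1
19,3,3
17,7,1
17,5,3
15,9,1
15,7,3
15,5,5
13,11,1
13,9,3
13,7,5
11,11,3
11,9,5
11,7,7
9,9,7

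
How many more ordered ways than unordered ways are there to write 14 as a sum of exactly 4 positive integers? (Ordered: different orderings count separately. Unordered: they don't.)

Compositions: C(13,3) = 286.
Unordered (partitions into 4 parts): 23.
Difference: 286 − 23 = 263.

263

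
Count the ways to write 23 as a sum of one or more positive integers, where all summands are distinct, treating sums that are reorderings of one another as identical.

Enumerating by decreasing first part gives 104 partitions in all.

104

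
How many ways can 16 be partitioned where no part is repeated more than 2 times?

89

Counting exhaustively, 89 partitions satisfy the conditions.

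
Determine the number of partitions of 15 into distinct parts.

A partial list (first 12 by largest part):
15
1,14
2,13
3,12
1,2,12
4,11
1,3,11
5,10
1,4,10
2,3,10
6,9
1,5,9
…and 15 more, for 27 total.

27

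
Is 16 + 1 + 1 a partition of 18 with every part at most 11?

No

The parts sum to 18, and the condition 'no summand exceeds 11' is violated.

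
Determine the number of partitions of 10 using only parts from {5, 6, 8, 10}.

They are:
10
5+5
Counting gives 2.

2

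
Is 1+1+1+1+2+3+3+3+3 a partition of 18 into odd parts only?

The parts sum to 18, and the condition 'every summand is odd' is violated.

No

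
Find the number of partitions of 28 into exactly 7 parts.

Enumerating by decreasing first part gives 436 partitions in all.

436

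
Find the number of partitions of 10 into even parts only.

The partitions of 10 that satisfy the conditions:
10
8, 2
6, 4
6, 2, 2
4, 4, 2
4, 2, 2, 2
2, 2, 2, 2, 2

7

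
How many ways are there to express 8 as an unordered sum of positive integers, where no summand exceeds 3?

10

Enumerating:
3+3+2
3+3+1+1
3+2+2+1
3+2+1+1+1
3+1+1+1+1+1
2+2+2+2
2+2+2+1+1
2+2+1+1+1+1
2+1+1+1+1+1+1
1+1+1+1+1+1+1+1
Counting gives 10.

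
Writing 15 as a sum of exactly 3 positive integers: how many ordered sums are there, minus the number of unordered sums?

72

Compositions: C(14,2) = 91.
Partitions of 15 into exactly 3 parts: 19.
Difference: 91 − 19 = 72.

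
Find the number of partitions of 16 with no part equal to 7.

Direct enumeration gives 201 partitions.

201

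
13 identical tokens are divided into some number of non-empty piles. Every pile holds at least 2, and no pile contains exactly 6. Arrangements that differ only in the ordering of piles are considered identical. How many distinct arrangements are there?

20

Enumerating:
13
11+2
10+3
9+4
9+2+2
8+5
8+3+2
7+4+2
7+3+3
7+2+2+2
5+5+3
5+4+4
5+4+2+2
5+3+3+2
5+2+2+2+2
4+4+3+2
4+3+3+3
4+3+2+2+2
3+3+3+2+2
3+2+2+2+2+2
Counting gives 20.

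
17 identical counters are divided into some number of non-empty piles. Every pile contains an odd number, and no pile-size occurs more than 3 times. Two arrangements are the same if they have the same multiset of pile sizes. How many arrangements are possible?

They are:
17
1 + 1 + 15
1 + 3 + 13
1 + 5 + 11
3 + 3 + 11
1 + 1 + 1 + 3 + 11
1 + 7 + 9
3 + 5 + 9
1 + 1 + 1 + 5 + 9
1 + 1 + 3 + 3 + 9
3 + 7 + 7
1 + 1 + 1 + 7 + 7
5 + 5 + 7
1 + 1 + 3 + 5 + 7
1 + 3 + 3 + 3 + 7
1 + 1 + 5 + 5 + 5
1 + 3 + 3 + 5 + 5
1 + 1 + 1 + 3 + 3 + 3 + 5

18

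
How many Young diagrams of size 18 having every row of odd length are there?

There are too many to list fully; the first 12 (by largest part) are:
17 + 1
15 + 3
15 + 1 + 1 + 1
13 + 5
13 + 3 + 1 + 1
13 + 1 + 1 + 1 + 1 + 1
11 + 7
11 + 5 + 1 + 1
11 + 3 + 3 + 1
11 + 3 + 1 + 1 + 1 + 1
11 + 1 + 1 + 1 + 1 + 1 + 1 + 1
9 + 9
…and 34 more, for 46 total.

46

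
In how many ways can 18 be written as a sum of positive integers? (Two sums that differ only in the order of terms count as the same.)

385

Counting exhaustively, 385 partitions satisfy the conditions.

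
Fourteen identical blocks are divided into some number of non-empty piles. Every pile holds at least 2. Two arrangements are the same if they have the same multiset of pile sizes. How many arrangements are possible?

A partial list (first 12 by largest part):
14
12,2
11,3
10,4
10,2,2
9,5
9,3,2
8,6
8,4,2
8,3,3
8,2,2,2
7,7
…and 22 more, for 34 total.

34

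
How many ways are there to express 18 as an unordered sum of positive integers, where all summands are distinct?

46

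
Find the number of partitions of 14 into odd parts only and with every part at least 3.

4

They are:
11, 3
9, 5
7, 7
5, 3, 3, 3
Counting gives 4.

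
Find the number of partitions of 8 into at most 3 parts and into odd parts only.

2

Listing the qualifying partitions of 8:
7+1
5+3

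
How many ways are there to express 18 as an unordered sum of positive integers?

385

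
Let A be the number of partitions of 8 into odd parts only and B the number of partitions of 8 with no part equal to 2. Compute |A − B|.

Partitions of 8 into odd parts only: 6.
Partitions of 8 with no part equal to 2: 11.
|6 − 11| = 5.

5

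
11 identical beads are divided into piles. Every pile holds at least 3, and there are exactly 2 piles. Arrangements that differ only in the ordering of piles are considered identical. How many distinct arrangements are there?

Listing the qualifying partitions of 11:
8+3
7+4
6+5
Counting gives 3.

3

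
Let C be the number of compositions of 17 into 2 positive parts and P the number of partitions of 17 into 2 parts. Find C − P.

Compositions: C(16,1) = 16.
Partitions of 17 into exactly 2 parts: 8.
Difference: 16 − 8 = 8.

8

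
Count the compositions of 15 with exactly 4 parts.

A composition of 15 into 4 positive parts is chosen by placing 3 dividers among the 14 gaps between 15 units: C(14,3) = 364.

364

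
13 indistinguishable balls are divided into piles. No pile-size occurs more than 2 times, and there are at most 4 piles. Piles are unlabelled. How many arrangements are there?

There are too many to list fully; the first 12 (by largest part) are:
13
12,1
11,2
11,1,1
10,3
10,2,1
9,4
9,3,1
9,2,2
9,2,1,1
8,5
8,4,1
…and 23 more, for 35 total.

35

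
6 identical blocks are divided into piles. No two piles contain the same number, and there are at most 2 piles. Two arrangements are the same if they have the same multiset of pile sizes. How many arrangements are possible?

Enumerating:
6
1, 5
2, 4
Counting gives 3.

3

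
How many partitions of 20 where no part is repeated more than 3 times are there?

Counting exhaustively, 320 partitions satisfy the conditions.

320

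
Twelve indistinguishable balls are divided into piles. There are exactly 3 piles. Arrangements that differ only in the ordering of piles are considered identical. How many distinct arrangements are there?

12

The partitions of 12 that satisfy the conditions:
10 + 1 + 1
9 + 2 + 1
8 + 3 + 1
8 + 2 + 2
7 + 4 + 1
7 + 3 + 2
6 + 5 + 1
6 + 4 + 2
6 + 3 + 3
5 + 5 + 2
5 + 4 + 3
4 + 4 + 4
Counting gives 12.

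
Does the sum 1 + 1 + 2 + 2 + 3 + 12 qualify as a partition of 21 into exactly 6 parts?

The parts sum to 21, and the condition 'there are exactly 6 summands' holds.

Yes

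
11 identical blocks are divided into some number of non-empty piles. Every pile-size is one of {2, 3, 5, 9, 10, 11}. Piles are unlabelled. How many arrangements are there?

The partitions of 11 that satisfy the conditions:
11
2 + 9
3 + 3 + 5
2 + 2 + 2 + 5
2 + 3 + 3 + 3
2 + 2 + 2 + 2 + 3

6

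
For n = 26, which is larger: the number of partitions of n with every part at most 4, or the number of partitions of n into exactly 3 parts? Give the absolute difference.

150

Partitions of 26 with every part at most 4: 206.
Partitions of 26 into exactly 3 parts: 56.
|206 − 56| = 150.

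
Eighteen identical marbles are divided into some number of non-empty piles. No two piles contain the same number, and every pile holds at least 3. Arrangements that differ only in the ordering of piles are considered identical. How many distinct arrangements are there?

Listing the qualifying partitions of 18:
18
15, 3
14, 4
13, 5
12, 6
11, 7
11, 4, 3
10, 8
10, 5, 3
9, 6, 3
9, 5, 4
8, 7, 3
8, 6, 4
7, 6, 5
6, 5, 4, 3

15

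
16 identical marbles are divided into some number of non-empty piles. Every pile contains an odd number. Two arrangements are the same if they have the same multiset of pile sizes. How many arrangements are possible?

A partial list (first 12 by largest part):
1 + 15
3 + 13
1 + 1 + 1 + 13
5 + 11
1 + 1 + 3 + 11
1 + 1 + 1 + 1 + 1 + 11
7 + 9
1 + 1 + 5 + 9
1 + 3 + 3 + 9
1 + 1 + 1 + 1 + 3 + 9
1 + 1 + 1 + 1 + 1 + 1 + 1 + 9
1 + 1 + 7 + 7
…and 20 more, for 32 total.

32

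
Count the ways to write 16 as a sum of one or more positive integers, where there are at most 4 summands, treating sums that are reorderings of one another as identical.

64

A partial list (first 12 by largest part):
16
15 + 1
14 + 2
14 + 1 + 1
13 + 3
13 + 2 + 1
13 + 1 + 1 + 1
12 + 4
12 + 3 + 1
12 + 2 + 2
12 + 2 + 1 + 1
11 + 5
…and 52 more, for 64 total.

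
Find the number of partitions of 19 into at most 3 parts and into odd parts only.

They are:
19
17,1,1
15,3,1
13,5,1
13,3,3
11,7,1
11,5,3
9,9,1
9,7,3
9,5,5
7,7,5
That's 11 in total.

11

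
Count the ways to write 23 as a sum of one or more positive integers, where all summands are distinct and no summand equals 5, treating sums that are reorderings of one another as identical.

72

Enumerating by decreasing first part gives 72 partitions in all.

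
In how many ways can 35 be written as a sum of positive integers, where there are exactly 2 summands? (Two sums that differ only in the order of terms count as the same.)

They are:
34, 1
33, 2
32, 3
31, 4
30, 5
29, 6
28, 7
27, 8
26, 9
25, 10
24, 11
23, 12
22, 13
21, 14
20, 15
19, 16
18, 17
That's 17 in total.

17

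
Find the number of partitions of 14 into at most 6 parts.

90

Enumerating by decreasing first part gives 90 partitions in all.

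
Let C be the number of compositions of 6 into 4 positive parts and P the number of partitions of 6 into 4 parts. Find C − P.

Ordered (compositions into 4 parts): C(5,3) = 10.
Unordered (partitions into 4 parts): 2.
Difference: 10 − 2 = 8.

8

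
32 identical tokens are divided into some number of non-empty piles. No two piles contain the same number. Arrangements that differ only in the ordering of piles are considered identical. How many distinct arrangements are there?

390

Systematic enumeration (by largest part, then next-largest, …) yields 390.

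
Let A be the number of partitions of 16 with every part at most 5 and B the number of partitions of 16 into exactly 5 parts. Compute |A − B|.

64

Partitions of 16 with every part at most 5: 101.
Partitions of 16 into exactly 5 parts: 37.
|101 − 37| = 64.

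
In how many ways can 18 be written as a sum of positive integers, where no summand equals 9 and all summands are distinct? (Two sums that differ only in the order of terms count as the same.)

39

A partial list (first 12 by largest part):
18
17 + 1
16 + 2
15 + 3
15 + 2 + 1
14 + 4
14 + 3 + 1
13 + 5
13 + 4 + 1
13 + 3 + 2
12 + 6
12 + 5 + 1
…and 27 more, for 39 total.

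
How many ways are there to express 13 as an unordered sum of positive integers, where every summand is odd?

18

They are:
13
11+1+1
9+3+1
9+1+1+1+1
7+5+1
7+3+3
7+3+1+1+1
7+1+1+1+1+1+1
5+5+3
5+5+1+1+1
5+3+3+1+1
5+3+1+1+1+1+1
5+1+1+1+1+1+1+1+1
3+3+3+3+1
3+3+3+1+1+1+1
3+3+1+1+1+1+1+1+1
3+1+1+1+1+1+1+1+1+1+1
1+1+1+1+1+1+1+1+1+1+1+1+1
That's 18 in total.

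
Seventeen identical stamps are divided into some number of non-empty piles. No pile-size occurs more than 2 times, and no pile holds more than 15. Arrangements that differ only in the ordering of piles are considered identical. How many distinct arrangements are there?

Direct enumeration gives 106 partitions.

106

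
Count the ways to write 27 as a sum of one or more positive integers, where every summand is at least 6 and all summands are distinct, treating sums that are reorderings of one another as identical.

The partitions of 27 that satisfy the conditions:
27
21 + 6
20 + 7
19 + 8
18 + 9
17 + 10
16 + 11
15 + 12
14 + 13
14 + 7 + 6
13 + 8 + 6
12 + 9 + 6
12 + 8 + 7
11 + 10 + 6
11 + 9 + 7
10 + 9 + 8
Counting gives 16.

16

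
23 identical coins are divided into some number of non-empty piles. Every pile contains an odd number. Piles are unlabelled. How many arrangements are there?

Systematic enumeration (by largest part, then next-largest, …) yields 104.

104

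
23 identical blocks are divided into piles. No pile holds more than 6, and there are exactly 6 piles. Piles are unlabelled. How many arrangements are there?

A partial list (first 12 by largest part):
6 + 6 + 6 + 3 + 1 + 1
6 + 6 + 6 + 2 + 2 + 1
6 + 6 + 5 + 4 + 1 + 1
6 + 6 + 5 + 3 + 2 + 1
6 + 6 + 5 + 2 + 2 + 2
6 + 6 + 4 + 4 + 2 + 1
6 + 6 + 4 + 3 + 3 + 1
6 + 6 + 4 + 3 + 2 + 2
6 + 6 + 3 + 3 + 3 + 2
6 + 5 + 5 + 5 + 1 + 1
6 + 5 + 5 + 4 + 2 + 1
6 + 5 + 5 + 3 + 3 + 1
…and 18 more, for 30 total.

30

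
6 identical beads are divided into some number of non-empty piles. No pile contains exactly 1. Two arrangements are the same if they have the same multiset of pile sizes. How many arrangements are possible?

4

Enumerating:
6
2 + 4
3 + 3
2 + 2 + 2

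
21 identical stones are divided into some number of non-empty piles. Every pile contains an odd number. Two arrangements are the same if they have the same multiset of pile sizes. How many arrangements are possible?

76

Counting exhaustively, 76 partitions satisfy the conditions.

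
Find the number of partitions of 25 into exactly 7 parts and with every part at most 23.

Direct enumeration gives 248 partitions.

248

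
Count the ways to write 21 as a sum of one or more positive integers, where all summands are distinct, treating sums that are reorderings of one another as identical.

Systematic enumeration (by largest part, then next-largest, …) yields 76.

76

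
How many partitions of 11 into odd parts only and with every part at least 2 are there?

2

The partitions of 11 that satisfy the conditions:
11
3+3+5
That's 2 in total.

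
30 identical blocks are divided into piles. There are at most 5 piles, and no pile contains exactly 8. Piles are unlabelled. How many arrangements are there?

Counting exhaustively, 538 partitions satisfy the conditions.

538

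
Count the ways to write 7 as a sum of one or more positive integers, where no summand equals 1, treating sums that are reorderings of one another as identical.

4

The partitions of 7 that satisfy the conditions:
7
5 + 2
4 + 3
3 + 2 + 2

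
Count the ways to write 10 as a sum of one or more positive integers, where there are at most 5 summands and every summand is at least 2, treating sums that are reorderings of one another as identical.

12

Listing the qualifying partitions of 10:
10
8, 2
7, 3
6, 4
6, 2, 2
5, 5
5, 3, 2
4, 4, 2
4, 3, 3
4, 2, 2, 2
3, 3, 2, 2
2, 2, 2, 2, 2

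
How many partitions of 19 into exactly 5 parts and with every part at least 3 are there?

Listing the qualifying partitions of 19:
3+3+3+3+7
3+3+3+4+6
3+3+3+5+5
3+3+4+4+5
3+4+4+4+4

5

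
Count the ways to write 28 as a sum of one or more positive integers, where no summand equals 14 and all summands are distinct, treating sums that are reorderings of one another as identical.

Direct enumeration gives 201 partitions.

201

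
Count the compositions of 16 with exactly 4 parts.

By stars and bars with positive parts, the count is C(15,3) = 455.

455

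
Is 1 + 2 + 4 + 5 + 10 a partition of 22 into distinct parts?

Yes

The parts sum to 22, and the condition 'all summands are distinct' holds.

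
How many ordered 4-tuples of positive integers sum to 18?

680

By stars and bars with positive parts, the count is C(17,3) = 680.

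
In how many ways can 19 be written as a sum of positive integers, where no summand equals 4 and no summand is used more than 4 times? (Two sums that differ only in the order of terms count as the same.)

198

Direct enumeration gives 198 partitions.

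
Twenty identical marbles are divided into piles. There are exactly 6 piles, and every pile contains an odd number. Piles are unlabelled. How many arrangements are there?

14

Listing the qualifying partitions of 20:
1+1+1+1+1+15
1+1+1+1+3+13
1+1+1+1+5+11
1+1+1+3+3+11
1+1+1+1+7+9
1+1+1+3+5+9
1+1+3+3+3+9
1+1+1+3+7+7
1+1+1+5+5+7
1+1+3+3+5+7
1+3+3+3+3+7
1+1+3+5+5+5
1+3+3+3+5+5
3+3+3+3+3+5
Counting gives 14.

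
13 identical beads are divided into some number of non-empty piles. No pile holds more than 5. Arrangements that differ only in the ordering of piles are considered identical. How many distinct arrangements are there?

57

There are too many to list fully; the first 12 (by largest part) are:
3,5,5
1,2,5,5
1,1,1,5,5
4,4,5
1,3,4,5
2,2,4,5
1,1,2,4,5
1,1,1,1,4,5
2,3,3,5
1,1,3,3,5
1,2,2,3,5
1,1,1,2,3,5
…and 45 more, for 57 total.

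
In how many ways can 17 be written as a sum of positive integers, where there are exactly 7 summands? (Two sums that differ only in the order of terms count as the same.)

38

A partial list (first 12 by largest part):
11, 1, 1, 1, 1, 1, 1
10, 2, 1, 1, 1, 1, 1
9, 3, 1, 1, 1, 1, 1
9, 2, 2, 1, 1, 1, 1
8, 4, 1, 1, 1, 1, 1
8, 3, 2, 1, 1, 1, 1
8, 2, 2, 2, 1, 1, 1
7, 5, 1, 1, 1, 1, 1
7, 4, 2, 1, 1, 1, 1
7, 3, 3, 1, 1, 1, 1
7, 3, 2, 2, 1, 1, 1
7, 2, 2, 2, 2, 1, 1
…and 26 more, for 38 total.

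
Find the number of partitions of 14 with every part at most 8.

Enumerating by decreasing first part gives 116 partitions in all.

116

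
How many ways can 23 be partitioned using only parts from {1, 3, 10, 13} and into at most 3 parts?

2

They are:
13,10
10,10,3
Counting gives 2.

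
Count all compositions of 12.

2048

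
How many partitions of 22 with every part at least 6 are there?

11

They are:
22
6, 16
7, 15
8, 14
9, 13
10, 12
11, 11
6, 6, 10
6, 7, 9
6, 8, 8
7, 7, 8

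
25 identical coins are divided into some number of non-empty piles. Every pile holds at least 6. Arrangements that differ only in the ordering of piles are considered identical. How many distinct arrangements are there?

17

Enumerating:
25
19 + 6
18 + 7
17 + 8
16 + 9
15 + 10
14 + 11
13 + 12
13 + 6 + 6
12 + 7 + 6
11 + 8 + 6
11 + 7 + 7
10 + 9 + 6
10 + 8 + 7
9 + 9 + 7
9 + 8 + 8
7 + 6 + 6 + 6
That's 17 in total.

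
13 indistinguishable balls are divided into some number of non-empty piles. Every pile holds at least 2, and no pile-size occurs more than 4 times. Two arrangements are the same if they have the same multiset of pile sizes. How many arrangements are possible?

23

They are:
13
11+2
10+3
9+4
9+2+2
8+5
8+3+2
7+6
7+4+2
7+3+3
7+2+2+2
6+5+2
6+4+3
6+3+2+2
5+5+3
5+4+4
5+4+2+2
5+3+3+2
5+2+2+2+2
4+4+3+2
4+3+3+3
4+3+2+2+2
3+3+3+2+2
Counting gives 23.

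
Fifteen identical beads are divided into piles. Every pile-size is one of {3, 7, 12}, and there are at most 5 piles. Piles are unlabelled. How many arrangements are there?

The partitions of 15 that satisfy the conditions:
3, 12
3, 3, 3, 3, 3
That's 2 in total.

2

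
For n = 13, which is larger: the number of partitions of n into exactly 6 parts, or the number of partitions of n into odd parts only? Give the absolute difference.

Partitions of 13 into exactly 6 parts: 14.
Partitions of 13 into odd parts only: 18.
|14 − 18| = 4.

4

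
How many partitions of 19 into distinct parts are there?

A partial list (first 12 by largest part):
19
18+1
17+2
16+3
16+2+1
15+4
15+3+1
14+5
14+4+1
14+3+2
13+6
13+5+1
…and 42 more, for 54 total.

54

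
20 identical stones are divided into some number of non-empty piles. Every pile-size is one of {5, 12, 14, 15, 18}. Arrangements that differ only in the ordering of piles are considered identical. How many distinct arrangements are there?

2

Listing the qualifying partitions of 20:
5+15
5+5+5+5
That's 2 in total.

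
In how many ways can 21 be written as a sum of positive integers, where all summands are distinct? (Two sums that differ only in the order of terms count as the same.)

Counting exhaustively, 76 partitions satisfy the conditions.

76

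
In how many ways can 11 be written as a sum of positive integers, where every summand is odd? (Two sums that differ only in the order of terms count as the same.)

They are:
11
9 + 1 + 1
7 + 3 + 1
7 + 1 + 1 + 1 + 1
5 + 5 + 1
5 + 3 + 3
5 + 3 + 1 + 1 + 1
5 + 1 + 1 + 1 + 1 + 1 + 1
3 + 3 + 3 + 1 + 1
3 + 3 + 1 + 1 + 1 + 1 + 1
3 + 1 + 1 + 1 + 1 + 1 + 1 + 1 + 1
1 + 1 + 1 + 1 + 1 + 1 + 1 + 1 + 1 + 1 + 1
Counting gives 12.

12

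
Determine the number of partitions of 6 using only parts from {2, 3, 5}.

2

They are:
3, 3
2, 2, 2
That's 2 in total.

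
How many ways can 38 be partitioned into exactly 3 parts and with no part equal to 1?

102

Enumerating by decreasing first part gives 102 partitions in all.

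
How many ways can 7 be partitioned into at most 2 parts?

Listing the qualifying partitions of 7:
7
6, 1
5, 2
4, 3

4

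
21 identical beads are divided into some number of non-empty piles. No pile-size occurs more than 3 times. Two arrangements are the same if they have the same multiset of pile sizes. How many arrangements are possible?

395

Systematic enumeration (by largest part, then next-largest, …) yields 395.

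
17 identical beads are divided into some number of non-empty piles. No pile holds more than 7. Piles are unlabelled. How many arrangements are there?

201

There are 201 such partitions.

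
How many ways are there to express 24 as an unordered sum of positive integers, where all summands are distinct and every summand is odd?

11

They are:
1 + 23
3 + 21
5 + 19
7 + 17
9 + 15
1 + 3 + 5 + 15
11 + 13
1 + 3 + 7 + 13
1 + 3 + 9 + 11
1 + 5 + 7 + 11
3 + 5 + 7 + 9
Counting gives 11.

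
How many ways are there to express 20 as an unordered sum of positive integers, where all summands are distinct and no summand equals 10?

A partial list (first 12 by largest part):
20
1+19
2+18
3+17
1+2+17
4+16
1+3+16
5+15
1+4+15
2+3+15
6+14
1+5+14
…and 43 more, for 55 total.

55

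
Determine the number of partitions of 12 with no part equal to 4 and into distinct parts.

10

They are:
12
11+1
10+2
9+3
9+2+1
8+3+1
7+5
7+3+2
6+5+1
6+3+2+1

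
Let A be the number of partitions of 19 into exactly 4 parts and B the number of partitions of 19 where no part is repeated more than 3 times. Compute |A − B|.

Partitions of 19 into exactly 4 parts: 54.
Partitions of 19 where no part is repeated more than 3 times: 258.
|54 − 258| = 204.

204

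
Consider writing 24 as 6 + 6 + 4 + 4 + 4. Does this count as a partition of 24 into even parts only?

Yes

The parts sum to 24, and the condition 'every summand is even' holds.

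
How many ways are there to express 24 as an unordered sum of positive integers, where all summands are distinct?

Counting exhaustively, 122 partitions satisfy the conditions.

122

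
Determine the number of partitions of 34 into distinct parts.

512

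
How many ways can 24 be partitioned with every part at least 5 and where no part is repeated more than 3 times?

25

Listing the qualifying partitions of 24:
24
5,19
6,18
7,17
8,16
9,15
10,14
5,5,14
11,13
5,6,13
12,12
5,7,12
6,6,12
5,8,11
6,7,11
5,9,10
6,8,10
7,7,10
6,9,9
7,8,9
5,5,5,9
8,8,8
5,5,6,8
5,5,7,7
5,6,6,7
That's 25 in total.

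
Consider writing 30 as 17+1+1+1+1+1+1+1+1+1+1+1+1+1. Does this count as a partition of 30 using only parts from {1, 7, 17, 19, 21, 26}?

Yes

The parts sum to 30, and the condition 'each summand belongs to {1, 7, 17, 19, 21, 26}' holds.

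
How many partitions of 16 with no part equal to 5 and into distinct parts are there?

23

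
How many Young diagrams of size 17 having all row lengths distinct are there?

A partial list (first 12 by largest part):
17
16+1
15+2
14+3
14+2+1
13+4
13+3+1
12+5
12+4+1
12+3+2
11+6
11+5+1
…and 26 more, for 38 total.

38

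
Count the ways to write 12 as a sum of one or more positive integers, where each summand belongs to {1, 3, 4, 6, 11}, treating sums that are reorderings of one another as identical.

17

They are:
1,11
6,6
1,1,4,6
3,3,6
1,1,1,3,6
1,1,1,1,1,1,6
4,4,4
1,3,4,4
1,1,1,1,4,4
1,1,3,3,4
1,1,1,1,1,3,4
1,1,1,1,1,1,1,1,4
3,3,3,3
1,1,1,3,3,3
1,1,1,1,1,1,3,3
1,1,1,1,1,1,1,1,1,3
1,1,1,1,1,1,1,1,1,1,1,1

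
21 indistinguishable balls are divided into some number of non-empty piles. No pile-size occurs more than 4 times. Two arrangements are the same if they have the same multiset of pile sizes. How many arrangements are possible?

Direct enumeration gives 505 partitions.

505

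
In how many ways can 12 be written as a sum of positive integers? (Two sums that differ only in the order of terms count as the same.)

77

Systematic enumeration (by largest part, then next-largest, …) yields 77.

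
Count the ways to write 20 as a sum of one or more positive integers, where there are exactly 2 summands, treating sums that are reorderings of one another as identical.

Enumerating:
1,19
2,18
3,17
4,16
5,15
6,14
7,13
8,12
9,11
10,10

10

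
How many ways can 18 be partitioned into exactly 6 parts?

58

There are too many to list fully; the first 12 (by largest part) are:
13+1+1+1+1+1
12+2+1+1+1+1
11+3+1+1+1+1
11+2+2+1+1+1
10+4+1+1+1+1
10+3+2+1+1+1
10+2+2+2+1+1
9+5+1+1+1+1
9+4+2+1+1+1
9+3+3+1+1+1
9+3+2+2+1+1
9+2+2+2+2+1
…and 46 more, for 58 total.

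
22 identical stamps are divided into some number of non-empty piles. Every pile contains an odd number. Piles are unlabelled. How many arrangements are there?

89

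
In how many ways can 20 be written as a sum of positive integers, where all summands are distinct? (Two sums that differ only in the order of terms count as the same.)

A partial list (first 12 by largest part):
20
19,1
18,2
17,3
17,2,1
16,4
16,3,1
15,5
15,4,1
15,3,2
14,6
14,5,1
…and 52 more, for 64 total.

64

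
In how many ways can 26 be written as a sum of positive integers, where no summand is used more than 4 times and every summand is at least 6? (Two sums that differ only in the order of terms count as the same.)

21

Enumerating:
26
20 + 6
19 + 7
18 + 8
17 + 9
16 + 10
15 + 11
14 + 12
14 + 6 + 6
13 + 13
13 + 7 + 6
12 + 8 + 6
12 + 7 + 7
11 + 9 + 6
11 + 8 + 7
10 + 10 + 6
10 + 9 + 7
10 + 8 + 8
9 + 9 + 8
8 + 6 + 6 + 6
7 + 7 + 6 + 6
That's 21 in total.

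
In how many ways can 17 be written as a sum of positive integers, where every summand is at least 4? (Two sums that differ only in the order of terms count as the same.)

They are:
17
13+4
12+5
11+6
10+7
9+8
9+4+4
8+5+4
7+6+4
7+5+5
6+6+5
5+4+4+4

12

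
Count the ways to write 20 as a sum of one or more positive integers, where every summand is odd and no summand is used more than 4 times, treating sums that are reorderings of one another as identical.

A partial list (first 12 by largest part):
1+19
3+17
1+1+1+17
5+15
1+1+3+15
7+13
1+1+5+13
1+3+3+13
1+1+1+1+3+13
9+11
1+1+7+11
1+3+5+11
…and 23 more, for 35 total.

35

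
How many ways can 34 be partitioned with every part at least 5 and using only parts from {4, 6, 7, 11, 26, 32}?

Listing the qualifying partitions of 34:
11+11+6+6
7+7+7+7+6
Counting gives 2.

2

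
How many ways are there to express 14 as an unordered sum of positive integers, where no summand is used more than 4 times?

100

Counting exhaustively, 100 partitions satisfy the conditions.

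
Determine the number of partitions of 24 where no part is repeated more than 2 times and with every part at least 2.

A full systematic count gives 172.

172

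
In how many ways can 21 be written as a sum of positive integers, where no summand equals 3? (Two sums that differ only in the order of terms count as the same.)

407

Direct enumeration gives 407 partitions.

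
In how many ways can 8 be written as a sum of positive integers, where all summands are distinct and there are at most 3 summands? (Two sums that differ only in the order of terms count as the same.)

Listing the qualifying partitions of 8:
8
7,1
6,2
5,3
5,2,1
4,3,1
That's 6 in total.

6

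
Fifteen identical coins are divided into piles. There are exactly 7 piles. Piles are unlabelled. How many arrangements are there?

21

Enumerating:
9, 1, 1, 1, 1, 1, 1
8, 2, 1, 1, 1, 1, 1
7, 3, 1, 1, 1, 1, 1
7, 2, 2, 1, 1, 1, 1
6, 4, 1, 1, 1, 1, 1
6, 3, 2, 1, 1, 1, 1
6, 2, 2, 2, 1, 1, 1
5, 5, 1, 1, 1, 1, 1
5, 4, 2, 1, 1, 1, 1
5, 3, 3, 1, 1, 1, 1
5, 3, 2, 2, 1, 1, 1
5, 2, 2, 2, 2, 1, 1
4, 4, 3, 1, 1, 1, 1
4, 4, 2, 2, 1, 1, 1
4, 3, 3, 2, 1, 1, 1
4, 3, 2, 2, 2, 1, 1
4, 2, 2, 2, 2, 2, 1
3, 3, 3, 3, 1, 1, 1
3, 3, 3, 2, 2, 1, 1
3, 3, 2, 2, 2, 2, 1
3, 2, 2, 2, 2, 2, 2
Counting gives 21.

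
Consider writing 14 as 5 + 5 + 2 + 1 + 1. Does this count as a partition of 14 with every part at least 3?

No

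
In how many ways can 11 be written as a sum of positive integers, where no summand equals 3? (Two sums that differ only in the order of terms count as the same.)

34

A partial list (first 12 by largest part):
11
10+1
9+2
9+1+1
8+2+1
8+1+1+1
7+4
7+2+2
7+2+1+1
7+1+1+1+1
6+5
6+4+1
…and 22 more, for 34 total.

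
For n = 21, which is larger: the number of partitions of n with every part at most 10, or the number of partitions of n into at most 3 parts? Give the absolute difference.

Partitions of 21 with every part at most 10: 653.
Partitions of 21 into at most 3 parts: 48.
|653 − 48| = 605.

605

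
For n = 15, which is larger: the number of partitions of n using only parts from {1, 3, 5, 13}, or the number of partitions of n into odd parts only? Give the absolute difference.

13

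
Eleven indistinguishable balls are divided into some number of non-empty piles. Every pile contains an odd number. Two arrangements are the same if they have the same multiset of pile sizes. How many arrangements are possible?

12

Enumerating:
11
9+1+1
7+3+1
7+1+1+1+1
5+5+1
5+3+3
5+3+1+1+1
5+1+1+1+1+1+1
3+3+3+1+1
3+3+1+1+1+1+1
3+1+1+1+1+1+1+1+1
1+1+1+1+1+1+1+1+1+1+1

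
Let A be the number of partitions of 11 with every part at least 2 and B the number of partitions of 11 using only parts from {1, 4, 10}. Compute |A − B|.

Partitions of 11 with every part at least 2: 14.
Partitions of 11 using only parts from {1, 4, 10}: 4.
|14 − 4| = 10.

10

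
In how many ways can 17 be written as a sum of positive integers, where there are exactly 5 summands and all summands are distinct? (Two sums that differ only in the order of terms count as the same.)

2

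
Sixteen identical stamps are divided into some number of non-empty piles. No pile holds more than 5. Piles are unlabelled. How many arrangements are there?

Direct enumeration gives 101 partitions.

101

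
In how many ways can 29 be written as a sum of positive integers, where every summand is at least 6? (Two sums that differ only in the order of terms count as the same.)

32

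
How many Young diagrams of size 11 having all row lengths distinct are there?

Enumerating:
11
10,1
9,2
8,3
8,2,1
7,4
7,3,1
6,5
6,4,1
6,3,2
5,4,2
5,3,2,1

12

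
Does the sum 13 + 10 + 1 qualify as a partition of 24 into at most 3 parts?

The parts sum to 24, and the condition 'there are at most 3 summands' holds.

Yes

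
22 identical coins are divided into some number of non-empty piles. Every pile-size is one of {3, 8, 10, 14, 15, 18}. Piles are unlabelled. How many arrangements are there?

They are:
14 + 8
10 + 3 + 3 + 3 + 3
8 + 8 + 3 + 3

3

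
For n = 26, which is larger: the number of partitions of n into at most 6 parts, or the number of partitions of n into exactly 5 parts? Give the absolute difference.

Partitions of 26 into at most 6 parts: 709.
Partitions of 26 into exactly 5 parts: 221.
|709 − 221| = 488.

488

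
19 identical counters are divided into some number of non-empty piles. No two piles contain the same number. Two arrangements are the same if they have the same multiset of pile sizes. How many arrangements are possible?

There are too many to list fully; the first 12 (by largest part) are:
19
1, 18
2, 17
3, 16
1, 2, 16
4, 15
1, 3, 15
5, 14
1, 4, 14
2, 3, 14
6, 13
1, 5, 13
…and 42 more, for 54 total.

54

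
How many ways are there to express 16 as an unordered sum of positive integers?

231

A full systematic count gives 231.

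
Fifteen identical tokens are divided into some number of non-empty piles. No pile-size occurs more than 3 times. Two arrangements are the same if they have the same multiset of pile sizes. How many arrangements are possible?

105

A full systematic count gives 105.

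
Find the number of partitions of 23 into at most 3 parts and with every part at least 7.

They are:
23
7, 16
8, 15
9, 14
10, 13
11, 12
7, 7, 9
7, 8, 8

8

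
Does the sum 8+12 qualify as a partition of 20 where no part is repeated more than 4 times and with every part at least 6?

The parts sum to 20, and the condition 'no summand is used more than 4 times' holds; the condition 'every summand is at least 6' holds.

Yes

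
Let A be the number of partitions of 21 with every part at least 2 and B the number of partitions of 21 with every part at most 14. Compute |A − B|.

Partitions of 21 with every part at least 2: 165.
Partitions of 21 with every part at most 14: 762.
|165 − 762| = 597.

597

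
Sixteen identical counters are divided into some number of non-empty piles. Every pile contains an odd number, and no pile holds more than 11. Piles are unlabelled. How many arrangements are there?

29

A partial list (first 12 by largest part):
11,5
11,3,1,1
11,1,1,1,1,1
9,7
9,5,1,1
9,3,3,1
9,3,1,1,1,1
9,1,1,1,1,1,1,1
7,7,1,1
7,5,3,1
7,5,1,1,1,1
7,3,3,3
…and 17 more, for 29 total.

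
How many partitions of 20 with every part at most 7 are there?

Direct enumeration gives 364 partitions.

364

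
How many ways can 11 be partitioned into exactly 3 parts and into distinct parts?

5

Listing the qualifying partitions of 11:
8 + 2 + 1
7 + 3 + 1
6 + 4 + 1
6 + 3 + 2
5 + 4 + 2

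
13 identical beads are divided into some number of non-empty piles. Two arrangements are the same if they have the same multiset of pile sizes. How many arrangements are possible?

A full systematic count gives 101.

101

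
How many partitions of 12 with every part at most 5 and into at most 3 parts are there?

3

Listing the qualifying partitions of 12:
2,5,5
3,4,5
4,4,4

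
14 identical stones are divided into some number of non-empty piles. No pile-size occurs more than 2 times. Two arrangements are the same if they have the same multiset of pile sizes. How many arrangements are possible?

A partial list (first 12 by largest part):
14
13,1
12,2
12,1,1
11,3
11,2,1
10,4
10,3,1
10,2,2
10,2,1,1
9,5
9,4,1
…and 45 more, for 57 total.

57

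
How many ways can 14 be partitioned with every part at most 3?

They are:
3+3+3+3+2
3+3+3+3+1+1
3+3+3+2+2+1
3+3+3+2+1+1+1
3+3+3+1+1+1+1+1
3+3+2+2+2+2
3+3+2+2+2+1+1
3+3+2+2+1+1+1+1
3+3+2+1+1+1+1+1+1
3+3+1+1+1+1+1+1+1+1
3+2+2+2+2+2+1
3+2+2+2+2+1+1+1
3+2+2+2+1+1+1+1+1
3+2+2+1+1+1+1+1+1+1
3+2+1+1+1+1+1+1+1+1+1
3+1+1+1+1+1+1+1+1+1+1+1
2+2+2+2+2+2+2
2+2+2+2+2+2+1+1
2+2+2+2+2+1+1+1+1
2+2+2+2+1+1+1+1+1+1
2+2+2+1+1+1+1+1+1+1+1
2+2+1+1+1+1+1+1+1+1+1+1
2+1+1+1+1+1+1+1+1+1+1+1+1
1+1+1+1+1+1+1+1+1+1+1+1+1+1

24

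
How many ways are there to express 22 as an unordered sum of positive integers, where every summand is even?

There are too many to list fully; the first 12 (by largest part) are:
22
2 + 20
4 + 18
2 + 2 + 18
6 + 16
2 + 4 + 16
2 + 2 + 2 + 16
8 + 14
2 + 6 + 14
4 + 4 + 14
2 + 2 + 4 + 14
2 + 2 + 2 + 2 + 14
…and 44 more, for 56 total.

56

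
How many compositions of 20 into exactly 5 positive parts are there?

Equivalently, choose which 4 of the 19 gaps become plus signs: C(19,4) = 3876.

3876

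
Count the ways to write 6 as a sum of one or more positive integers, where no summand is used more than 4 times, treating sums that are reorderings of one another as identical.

10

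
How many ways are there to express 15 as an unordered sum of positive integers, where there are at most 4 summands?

A partial list (first 12 by largest part):
15
1,14
2,13
1,1,13
3,12
1,2,12
1,1,1,12
4,11
1,3,11
2,2,11
1,1,2,11
5,10
…and 42 more, for 54 total.

54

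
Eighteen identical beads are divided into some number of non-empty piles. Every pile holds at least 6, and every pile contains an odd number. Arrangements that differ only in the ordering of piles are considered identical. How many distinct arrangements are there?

They are:
11+7
9+9
That's 2 in total.

2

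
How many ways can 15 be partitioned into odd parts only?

27

There are too many to list fully; the first 12 (by largest part) are:
15
13 + 1 + 1
11 + 3 + 1
11 + 1 + 1 + 1 + 1
9 + 5 + 1
9 + 3 + 3
9 + 3 + 1 + 1 + 1
9 + 1 + 1 + 1 + 1 + 1 + 1
7 + 7 + 1
7 + 5 + 3
7 + 5 + 1 + 1 + 1
7 + 3 + 3 + 1 + 1
…and 15 more, for 27 total.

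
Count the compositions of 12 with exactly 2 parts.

A composition of 12 into 2 positive parts is chosen by placing 1 dividers among the 11 gaps between 12 units: C(11,1) = 11.

11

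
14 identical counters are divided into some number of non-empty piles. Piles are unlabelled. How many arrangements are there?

135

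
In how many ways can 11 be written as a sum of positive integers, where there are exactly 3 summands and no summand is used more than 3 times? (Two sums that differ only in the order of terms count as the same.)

10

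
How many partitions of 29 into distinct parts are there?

Counting exhaustively, 256 partitions satisfy the conditions.

256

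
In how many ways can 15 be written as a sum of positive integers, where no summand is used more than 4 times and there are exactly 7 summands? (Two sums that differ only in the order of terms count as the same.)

Enumerating:
1 + 1 + 1 + 1 + 2 + 2 + 7
1 + 1 + 1 + 1 + 2 + 3 + 6
1 + 1 + 1 + 2 + 2 + 2 + 6
1 + 1 + 1 + 1 + 2 + 4 + 5
1 + 1 + 1 + 1 + 3 + 3 + 5
1 + 1 + 1 + 2 + 2 + 3 + 5
1 + 1 + 2 + 2 + 2 + 2 + 5
1 + 1 + 1 + 1 + 3 + 4 + 4
1 + 1 + 1 + 2 + 2 + 4 + 4
1 + 1 + 1 + 2 + 3 + 3 + 4
1 + 1 + 2 + 2 + 2 + 3 + 4
1 + 1 + 1 + 3 + 3 + 3 + 3
1 + 1 + 2 + 2 + 3 + 3 + 3
1 + 2 + 2 + 2 + 2 + 3 + 3

14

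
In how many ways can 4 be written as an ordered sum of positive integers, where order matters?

8

Each of the 3 gaps between 4 units is either a break or not: 2^3 = 8.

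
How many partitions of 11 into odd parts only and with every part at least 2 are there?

Enumerating:
11
5 + 3 + 3

2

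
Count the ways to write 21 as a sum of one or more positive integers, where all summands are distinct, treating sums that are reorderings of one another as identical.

76

Direct enumeration gives 76 partitions.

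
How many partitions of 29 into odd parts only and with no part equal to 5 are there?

134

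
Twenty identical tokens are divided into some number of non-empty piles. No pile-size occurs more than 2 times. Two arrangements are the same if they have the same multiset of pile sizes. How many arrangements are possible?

202

Systematic enumeration (by largest part, then next-largest, …) yields 202.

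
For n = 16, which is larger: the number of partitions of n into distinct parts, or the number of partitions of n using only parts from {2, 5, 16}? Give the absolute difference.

29

Partitions of 16 into distinct parts: 32.
Partitions of 16 using only parts from {2, 5, 16}: 3.
|32 − 3| = 29.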